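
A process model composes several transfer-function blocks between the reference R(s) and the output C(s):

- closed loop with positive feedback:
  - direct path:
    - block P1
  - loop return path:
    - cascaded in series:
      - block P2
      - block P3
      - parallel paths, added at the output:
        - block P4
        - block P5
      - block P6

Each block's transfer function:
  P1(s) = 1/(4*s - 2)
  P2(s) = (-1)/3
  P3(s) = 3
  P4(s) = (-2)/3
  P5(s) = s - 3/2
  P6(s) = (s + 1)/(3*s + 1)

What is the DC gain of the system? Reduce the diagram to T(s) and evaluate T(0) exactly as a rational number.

Step 1. add P4, P5 (parallel), giving s - 13/6
Step 2. cascade P2, P3, (P4+P5), P6, giving (-6*s^2 + 7*s + 13)/(18*s + 6)
Step 3. collapse the loop (P1 forward, (P2*P3*(P4+P5)*P6) return), giving (18*s + 6)/(78*s^2 - 19*s - 25)
The step-3 result is T(s). Setting s = 0: T(0) = 6/(-25) = -6/25.

Therefore the answer is -6/25.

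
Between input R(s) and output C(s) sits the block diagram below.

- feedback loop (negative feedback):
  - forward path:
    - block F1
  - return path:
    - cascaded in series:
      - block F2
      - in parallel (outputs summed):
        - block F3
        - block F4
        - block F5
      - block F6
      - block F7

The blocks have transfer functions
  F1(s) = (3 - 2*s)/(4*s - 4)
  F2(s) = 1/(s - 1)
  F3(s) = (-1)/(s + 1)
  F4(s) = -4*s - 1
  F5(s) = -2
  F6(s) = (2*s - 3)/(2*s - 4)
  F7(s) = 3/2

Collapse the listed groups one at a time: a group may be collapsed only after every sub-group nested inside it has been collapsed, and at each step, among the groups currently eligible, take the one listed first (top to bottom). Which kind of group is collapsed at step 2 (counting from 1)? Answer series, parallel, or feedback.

1. add F3, F4, F5 (parallel)
2. reduce the series chain F2, (F3+F4+F5), F6, F7
3. reduce the feedback loop with forward F1 and return (F2*(F3+F4+F5)*F6*F7)
Step 2: series.

Answer: series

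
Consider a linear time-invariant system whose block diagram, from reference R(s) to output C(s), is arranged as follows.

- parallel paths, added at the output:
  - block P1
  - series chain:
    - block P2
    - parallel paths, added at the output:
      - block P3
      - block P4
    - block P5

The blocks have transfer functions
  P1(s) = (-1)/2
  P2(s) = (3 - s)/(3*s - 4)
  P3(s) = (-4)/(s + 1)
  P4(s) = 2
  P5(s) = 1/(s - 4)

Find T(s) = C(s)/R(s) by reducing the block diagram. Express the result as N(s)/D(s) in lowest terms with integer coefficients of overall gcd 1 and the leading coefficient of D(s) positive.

Step 1 - add P3, P4 (parallel); result (2*s - 2)/(s + 1)
Step 2 - cascade P2, (P3+P4), P5; result (-2*s^2 + 8*s - 6)/(3*s^3 - 13*s^2 + 16)
Step 3 - add P1, (P2*(P3+P4)*P5) (parallel), giving the overall T(s)

Hence the answer: (-3*s^3 + 9*s^2 + 16*s - 28)/(6*s^3 - 26*s^2 + 32)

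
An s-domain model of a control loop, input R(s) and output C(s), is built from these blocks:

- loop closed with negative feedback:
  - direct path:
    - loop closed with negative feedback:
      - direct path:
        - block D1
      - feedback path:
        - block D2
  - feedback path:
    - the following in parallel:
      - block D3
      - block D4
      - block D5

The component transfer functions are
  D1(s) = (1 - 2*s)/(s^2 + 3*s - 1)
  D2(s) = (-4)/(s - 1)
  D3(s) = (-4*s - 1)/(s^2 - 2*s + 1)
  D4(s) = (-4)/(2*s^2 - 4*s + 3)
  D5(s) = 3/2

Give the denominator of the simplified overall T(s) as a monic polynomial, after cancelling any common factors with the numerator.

The answer is s^6 - 4*s^5 + 23*s^4 - 49*s^3 + 199*s^2/4 - 43*s/2 + 13/4.

Reasoning:
Step 1. feedback reduction of D1, D2 gives (-2*s^2 + 3*s - 1)/(s^3 + 2*s^2 + 4*s - 3)
Step 2. sum the parallel branches D3, D4, D5 gives (6*s^4 - 40*s^3 + 59*s^2 - 30*s - 5)/(4*s^4 - 16*s^3 + 26*s^2 - 20*s + 6)
Step 3. reduce the feedback loop with forward [D1/(1+D1*D2)] and return (D3+D4+D5) gives (-8*s^5 + 36*s^4 - 68*s^3 + 66*s^2 - 32*s + 6)/(4*s^6 - 16*s^5 + 92*s^4 - 196*s^3 + 199*s^2 - 86*s + 13)
That last expression is T(s), already simplified. Scaling its denominator by 1/4 (the reciprocal of the leading coefficient) yields the monic denominator.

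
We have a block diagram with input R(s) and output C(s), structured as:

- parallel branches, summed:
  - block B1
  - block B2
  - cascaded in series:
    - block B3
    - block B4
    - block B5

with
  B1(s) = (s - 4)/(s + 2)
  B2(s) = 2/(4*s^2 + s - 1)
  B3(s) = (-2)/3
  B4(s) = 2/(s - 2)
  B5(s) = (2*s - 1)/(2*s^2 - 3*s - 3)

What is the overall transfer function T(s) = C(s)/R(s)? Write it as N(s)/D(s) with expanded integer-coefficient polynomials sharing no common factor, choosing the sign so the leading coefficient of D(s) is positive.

[1] series reduction of B3, B4, B5 gives (4 - 8*s)/(6*s^3 - 21*s^2 + 9*s + 18)
[2] parallel reduction of B1, B2, (B3*B4*B5) - this is the overall T(s), already in the required normalized form

Hence the answer: (24*s^6 - 174*s^5 + 301*s^4 - 8*s^3 - 437*s^2 + 38*s + 136)/(24*s^6 - 30*s^5 - 147*s^4 + 120*s^3 + 213*s^2 - 36)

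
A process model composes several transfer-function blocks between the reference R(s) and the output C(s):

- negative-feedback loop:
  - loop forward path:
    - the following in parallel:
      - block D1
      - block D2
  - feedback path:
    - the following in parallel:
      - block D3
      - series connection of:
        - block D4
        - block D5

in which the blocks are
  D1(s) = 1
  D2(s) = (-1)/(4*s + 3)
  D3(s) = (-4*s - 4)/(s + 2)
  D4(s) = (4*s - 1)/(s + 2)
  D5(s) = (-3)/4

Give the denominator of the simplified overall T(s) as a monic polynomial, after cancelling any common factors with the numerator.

Reducing step by step:

(1) add D1, D2 (parallel), giving (4*s + 2)/(4*s + 3)
(2) multiply D4, D5 (series), giving (3 - 12*s)/(4*s + 8)
(3) combine D3, (D4*D5) in parallel, giving (-28*s - 13)/(4*s + 8)
(4) reduce the feedback loop with forward (D1+D2) and return (D3+(D4*D5)), giving (-8*s^2 - 20*s - 8)/(48*s^2 + 32*s + 1)
The result of step 4 is T(s) in lowest terms. Its denominator has leading coefficient 48; dividing the denominator through by 48 makes it monic.

Answer: s^2 + 2*s/3 + 1/48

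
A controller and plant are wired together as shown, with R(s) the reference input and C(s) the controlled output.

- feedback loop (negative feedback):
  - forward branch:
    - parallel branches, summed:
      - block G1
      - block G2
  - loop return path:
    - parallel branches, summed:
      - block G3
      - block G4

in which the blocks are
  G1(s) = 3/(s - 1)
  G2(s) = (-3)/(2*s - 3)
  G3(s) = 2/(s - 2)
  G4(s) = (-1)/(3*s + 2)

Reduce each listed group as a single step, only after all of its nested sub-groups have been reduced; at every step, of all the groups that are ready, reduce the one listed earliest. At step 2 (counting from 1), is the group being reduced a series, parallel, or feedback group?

Answer: parallel

Working:
Step 1 - parallel reduction of G1, G2
Step 2 - sum the parallel branches G3, G4
Step 3 - feedback reduction of (G1+G2), (G3+G4)
Step 2 collapses a parallel group.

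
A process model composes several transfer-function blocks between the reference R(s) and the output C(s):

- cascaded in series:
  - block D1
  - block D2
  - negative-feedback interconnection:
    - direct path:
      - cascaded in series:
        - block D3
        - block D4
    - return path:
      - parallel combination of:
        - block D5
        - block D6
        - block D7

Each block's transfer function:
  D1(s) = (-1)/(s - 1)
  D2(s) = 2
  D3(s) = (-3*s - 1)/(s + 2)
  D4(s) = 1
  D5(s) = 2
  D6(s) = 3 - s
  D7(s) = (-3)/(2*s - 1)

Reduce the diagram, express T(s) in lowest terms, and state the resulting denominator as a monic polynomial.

Step 1: multiply D3, D4 (series), giving (-3*s - 1)/(s + 2)
Step 2: combine D5, D6, D7 in parallel, giving (-2*s^2 + 11*s - 8)/(2*s - 1)
Step 3: close the feedback loop around (D3*D4), (D5+D6+D7), giving (-6*s^2 + s + 1)/(6*s^3 - 29*s^2 + 16*s + 6)
Step 4: reduce the series chain D1, D2, [(D3*D4)/(1+(D3*D4)*(D5+D6+D7))], giving (12*s^2 - 2*s - 2)/(6*s^4 - 35*s^3 + 45*s^2 - 10*s - 6)
The result of step 4 is T(s) in lowest terms. Its denominator has leading coefficient 6; dividing the denominator through by 6 makes it monic.

Hence the answer: s^4 - 35*s^3/6 + 15*s^2/2 - 5*s/3 - 1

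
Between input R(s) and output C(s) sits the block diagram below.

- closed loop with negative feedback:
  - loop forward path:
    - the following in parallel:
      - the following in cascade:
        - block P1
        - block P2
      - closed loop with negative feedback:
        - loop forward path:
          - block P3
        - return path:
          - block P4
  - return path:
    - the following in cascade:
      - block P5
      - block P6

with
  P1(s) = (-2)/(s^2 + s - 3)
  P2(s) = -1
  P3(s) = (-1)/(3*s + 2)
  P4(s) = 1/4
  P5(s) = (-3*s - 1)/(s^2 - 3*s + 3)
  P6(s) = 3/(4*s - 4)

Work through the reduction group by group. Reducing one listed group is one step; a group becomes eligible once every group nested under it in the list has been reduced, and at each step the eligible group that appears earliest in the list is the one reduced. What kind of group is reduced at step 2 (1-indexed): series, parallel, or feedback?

The answer is feedback.

Reasoning:
(1) cascade P1, P2
(2) feedback reduction of P3, P4
(3) combine (P1*P2), [P3/(1+P3*P4)] in parallel
(4) series reduction of P5, P6
(5) close the feedback loop around ((P1*P2)+[P3/(1+P3*P4)]), (P5*P6)
At step 2 the group reduced is feedback.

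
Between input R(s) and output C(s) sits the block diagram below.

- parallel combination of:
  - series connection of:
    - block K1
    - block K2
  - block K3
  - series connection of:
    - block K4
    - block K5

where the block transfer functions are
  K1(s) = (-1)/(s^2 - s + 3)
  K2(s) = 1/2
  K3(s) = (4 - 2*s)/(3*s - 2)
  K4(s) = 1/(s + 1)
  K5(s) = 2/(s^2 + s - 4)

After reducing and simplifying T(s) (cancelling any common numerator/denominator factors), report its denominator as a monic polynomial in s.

The answer is s^6 + s^5/3 - 8*s^4/3 + 19*s^3/3 - 25*s^2/3 - 26*s/3 + 8.

Reasoning:
Step 1: combine K1, K2 in series; result (-1)/(2*s^2 - 2*s + 6)
Step 2: series reduction of K4, K5; result 2/(s^3 + 2*s^2 - 3*s - 4)
Step 3: parallel reduction of (K1*K2), K3, (K4*K5); result (-4*s^6 + 4*s^5 + 13*s^4 - 28*s^3 + 53*s^2 + 58*s - 128)/(6*s^6 + 2*s^5 - 16*s^4 + 38*s^3 - 50*s^2 - 52*s + 48)
No further cancellation is possible in the step-3 result, so that is T(s). Its denominator becomes monic after dividing by the leading coefficient 6.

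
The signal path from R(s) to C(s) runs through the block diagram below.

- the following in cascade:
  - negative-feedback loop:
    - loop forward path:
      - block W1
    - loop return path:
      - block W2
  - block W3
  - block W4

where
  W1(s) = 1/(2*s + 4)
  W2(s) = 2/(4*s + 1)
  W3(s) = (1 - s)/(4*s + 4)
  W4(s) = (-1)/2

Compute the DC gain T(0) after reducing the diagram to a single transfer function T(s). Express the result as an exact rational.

Answer: -1/48

Working:
(1) close the feedback loop around W1, W2; result (4*s + 1)/(8*s^2 + 18*s + 6)
(2) combine [W1/(1+W1*W2)], W3, W4 in series; result (4*s^2 - 3*s - 1)/(64*s^3 + 208*s^2 + 192*s + 48)
Evaluating the step-2 result (the overall T(s)) at s = 0 gives T(0) = -1/48.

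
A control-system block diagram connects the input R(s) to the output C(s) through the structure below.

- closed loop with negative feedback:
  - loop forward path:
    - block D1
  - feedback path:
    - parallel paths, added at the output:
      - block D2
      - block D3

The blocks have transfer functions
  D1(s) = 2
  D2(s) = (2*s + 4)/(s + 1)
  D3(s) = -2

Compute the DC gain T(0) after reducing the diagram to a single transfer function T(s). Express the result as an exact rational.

First reduce the diagram to T(s).

[1] parallel reduction of D2, D3, giving 2/(s + 1)
[2] close the feedback loop around D1, (D2+D3), giving (2*s + 2)/(s + 5)
DC gain: substitute s = 0 into T(s) from step 2: T(0) = 2/5.

Answer: 2/5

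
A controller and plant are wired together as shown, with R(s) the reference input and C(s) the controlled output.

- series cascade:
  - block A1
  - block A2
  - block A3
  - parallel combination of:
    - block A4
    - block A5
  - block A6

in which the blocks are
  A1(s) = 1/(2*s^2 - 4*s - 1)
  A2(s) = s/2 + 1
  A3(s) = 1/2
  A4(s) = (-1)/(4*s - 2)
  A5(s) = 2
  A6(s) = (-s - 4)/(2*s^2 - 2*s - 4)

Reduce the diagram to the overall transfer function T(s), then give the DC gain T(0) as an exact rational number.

Reducing step by step:

[1] parallel reduction of A4, A5; result (8*s - 5)/(4*s - 2)
[2] multiply A1, A2, A3, (A4+A5), A6 (series); result (-8*s^3 - 43*s^2 - 34*s + 40)/(64*s^5 - 224*s^4 + 64*s^3 + 304*s^2 - 80*s - 32)
That last expression is T(s); at s = 0 only the constant terms survive, so T(0) = 40/(-32) = -5/4.

Answer: -5/4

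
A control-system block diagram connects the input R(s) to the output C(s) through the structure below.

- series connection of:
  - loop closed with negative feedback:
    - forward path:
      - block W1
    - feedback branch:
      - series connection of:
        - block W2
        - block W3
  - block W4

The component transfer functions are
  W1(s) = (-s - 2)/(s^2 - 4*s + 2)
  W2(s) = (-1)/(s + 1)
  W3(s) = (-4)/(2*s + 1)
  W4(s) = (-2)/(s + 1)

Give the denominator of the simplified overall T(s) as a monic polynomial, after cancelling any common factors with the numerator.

Answer: s^4 - 5*s^3/2 - 7*s^2/2 - s - 3

Working:
(1) reduce the series chain W2, W3; result 4/(2*s^2 + 3*s + 1)
(2) close the feedback loop around W1, (W2*W3); result (-2*s^3 - 7*s^2 - 7*s - 2)/(2*s^4 - 5*s^3 - 7*s^2 - 2*s - 6)
(3) series reduction of [W1/(1+W1*(W2*W3))], W4; result (4*s^2 + 10*s + 4)/(2*s^4 - 5*s^3 - 7*s^2 - 2*s - 6)
Step 3 gives the fully reduced T(s), with no common factor left to cancel. The denominator's leading coefficient is 2, so divide each of its coefficients by 2 to get the monic form.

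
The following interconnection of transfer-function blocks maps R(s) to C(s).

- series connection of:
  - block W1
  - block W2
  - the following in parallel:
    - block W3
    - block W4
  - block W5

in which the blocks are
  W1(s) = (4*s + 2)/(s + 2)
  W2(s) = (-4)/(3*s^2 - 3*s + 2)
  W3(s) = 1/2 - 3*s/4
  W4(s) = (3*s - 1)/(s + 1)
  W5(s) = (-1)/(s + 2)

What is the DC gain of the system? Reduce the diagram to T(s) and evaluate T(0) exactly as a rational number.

[1] sum the parallel branches W3, W4: (-3*s^2 + 11*s - 2)/(4*s + 4)
[2] reduce the series chain W1, W2, (W3+W4), W5: (-12*s^3 + 38*s^2 + 14*s - 4)/(3*s^5 + 12*s^4 + 11*s^3 - 2*s^2 + 4*s + 8)
The step-2 result is T(s). Setting s = 0: T(0) = -4/8 = -1/2.

Answer: -1/2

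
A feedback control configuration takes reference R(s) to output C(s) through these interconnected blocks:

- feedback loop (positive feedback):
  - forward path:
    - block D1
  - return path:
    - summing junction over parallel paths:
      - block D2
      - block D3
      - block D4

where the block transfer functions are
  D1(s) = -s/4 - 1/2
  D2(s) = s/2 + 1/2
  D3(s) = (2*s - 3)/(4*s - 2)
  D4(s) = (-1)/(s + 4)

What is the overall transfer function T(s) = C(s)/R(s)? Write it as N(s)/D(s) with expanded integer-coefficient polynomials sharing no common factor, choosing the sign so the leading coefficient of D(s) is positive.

Answer: (-4*s^3 - 22*s^2 - 20*s + 16)/(2*s^4 + 15*s^3 + 42*s^2 + 50*s - 60)

Working:
Step 1 - combine D2, D3, D4 in parallel = (2*s^3 + 11*s^2 + 4*s - 14)/(4*s^2 + 14*s - 8)
Step 2 - reduce the feedback loop with forward D1 and return (D2+D3+D4), giving the overall T(s)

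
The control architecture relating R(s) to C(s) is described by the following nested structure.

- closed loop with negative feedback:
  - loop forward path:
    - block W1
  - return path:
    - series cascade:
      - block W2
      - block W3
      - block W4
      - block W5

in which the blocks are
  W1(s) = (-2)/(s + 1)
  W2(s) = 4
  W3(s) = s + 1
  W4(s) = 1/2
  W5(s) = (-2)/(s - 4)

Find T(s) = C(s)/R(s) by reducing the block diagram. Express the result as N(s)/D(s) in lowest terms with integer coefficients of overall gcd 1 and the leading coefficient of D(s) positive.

Step 1. series reduction of W2, W3, W4, W5 -> (-4*s - 4)/(s - 4)
Step 2. collapse the loop (W1 forward, (W2*W3*W4*W5) return); the result is T(s) itself (integer coefficients, no common factor, positive leading denominator coefficient)

Final answer: (8 - 2*s)/(s^2 + 5*s + 4)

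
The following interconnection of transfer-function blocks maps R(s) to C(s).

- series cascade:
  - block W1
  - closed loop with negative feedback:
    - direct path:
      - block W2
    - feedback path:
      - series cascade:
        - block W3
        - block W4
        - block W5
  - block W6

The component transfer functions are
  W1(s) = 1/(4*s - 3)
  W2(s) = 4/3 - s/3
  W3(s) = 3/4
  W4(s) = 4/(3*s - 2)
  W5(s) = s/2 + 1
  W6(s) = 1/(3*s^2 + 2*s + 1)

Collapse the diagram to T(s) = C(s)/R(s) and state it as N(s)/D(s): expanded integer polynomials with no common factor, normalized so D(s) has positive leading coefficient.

Reducing step by step:

1. series reduction of W3, W4, W5: (3*s + 6)/(6*s - 4)
2. feedback reduction of W2, (W3*W4*W5): (6*s^2 - 28*s + 16)/(3*s^2 - 24*s - 12)
3. multiply W1, [W2/(1+W2*(W3*W4*W5))], W6 (series) - this is the overall T(s), already in the required normalized form

Answer: (6*s^2 - 28*s + 16)/(36*s^5 - 291*s^4 - 126*s^3 + 51*s^2 + 96*s + 36)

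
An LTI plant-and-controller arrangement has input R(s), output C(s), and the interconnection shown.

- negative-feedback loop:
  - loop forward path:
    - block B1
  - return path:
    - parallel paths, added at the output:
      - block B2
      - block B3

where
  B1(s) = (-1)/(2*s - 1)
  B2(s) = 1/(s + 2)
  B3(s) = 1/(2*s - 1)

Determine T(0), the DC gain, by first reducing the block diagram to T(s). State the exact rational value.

[1] parallel reduction of B2, B3: (3*s + 1)/(2*s^2 + 3*s - 2)
[2] apply the feedback formula to B1, (B2+B3): (-2*s^2 - 3*s + 2)/(4*s^3 + 4*s^2 - 10*s + 1)
Step 2 gives the overall T(s). Then T(0) = 2/1 = 2.

Answer: 2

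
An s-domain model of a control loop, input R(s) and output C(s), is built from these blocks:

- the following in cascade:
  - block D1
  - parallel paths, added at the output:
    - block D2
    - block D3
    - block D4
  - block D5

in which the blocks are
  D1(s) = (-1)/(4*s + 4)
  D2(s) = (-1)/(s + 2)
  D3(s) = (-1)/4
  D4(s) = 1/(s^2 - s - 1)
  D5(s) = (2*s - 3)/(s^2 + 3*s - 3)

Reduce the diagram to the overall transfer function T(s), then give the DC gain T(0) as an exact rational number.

Answer: 7/16

Working:
Step 1 - add D2, D3, D4 (parallel) = (-s^3 - 5*s^2 + 11*s + 14)/(4*s^3 + 4*s^2 - 12*s - 8)
Step 2 - series reduction of D1, (D2+D3+D4), D5 = (2*s^4 + 7*s^3 - 37*s^2 + 5*s + 42)/(16*s^6 + 80*s^5 + 16*s^4 - 272*s^3 - 176*s^2 + 144*s + 96)
Evaluating the step-2 result (the overall T(s)) at s = 0 gives T(0) = 42/96 = 7/16.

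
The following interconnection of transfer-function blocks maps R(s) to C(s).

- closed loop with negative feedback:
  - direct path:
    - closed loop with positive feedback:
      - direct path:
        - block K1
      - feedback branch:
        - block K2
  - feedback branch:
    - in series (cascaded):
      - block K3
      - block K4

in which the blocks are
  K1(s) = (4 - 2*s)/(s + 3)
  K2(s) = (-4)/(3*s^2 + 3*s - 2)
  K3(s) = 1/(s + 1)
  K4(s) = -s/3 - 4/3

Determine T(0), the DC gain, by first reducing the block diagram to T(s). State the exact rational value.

The answer is -12/31.

Reasoning:
(1) close the feedback loop around K1, K2, giving (-6*s^3 + 6*s^2 + 16*s - 8)/(3*s^3 + 12*s^2 - s + 10)
(2) multiply K3, K4 (series), giving (-s - 4)/(3*s + 3)
(3) reduce the feedback loop with forward [K1/(1-K1*K2)] and return (K3*K4), giving (-18*s^4 + 66*s^2 + 24*s - 24)/(15*s^4 + 63*s^3 - 7*s^2 - 29*s + 62)
DC gain: substitute s = 0 into T(s) from step 3: T(0) = -24/62 = -12/31.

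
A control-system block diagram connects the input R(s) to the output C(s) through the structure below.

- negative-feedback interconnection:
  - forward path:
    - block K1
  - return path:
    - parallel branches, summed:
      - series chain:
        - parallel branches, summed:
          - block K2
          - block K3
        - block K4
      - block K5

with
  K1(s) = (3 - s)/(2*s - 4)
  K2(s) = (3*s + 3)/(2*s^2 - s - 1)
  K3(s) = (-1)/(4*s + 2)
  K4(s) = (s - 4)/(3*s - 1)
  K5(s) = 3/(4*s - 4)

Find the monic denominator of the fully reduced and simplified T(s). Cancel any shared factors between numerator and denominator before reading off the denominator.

Answer: s^4 - 41*s^3/12 + 57*s^2/16 + 5*s/8 - 193/48

Working:
Step 1. add K2, K3 (parallel) gives (5*s + 7)/(4*s^2 - 2*s - 2)
Step 2. series reduction of (K2+K3), K4 gives (5*s^2 - 13*s - 28)/(12*s^3 - 10*s^2 - 4*s + 2)
Step 3. reduce the parallel group ((K2+K3)*K4), K5 gives (28*s^2 - 23*s - 59)/(24*s^3 - 20*s^2 - 8*s + 4)
Step 4. collapse the loop (K1 forward, (((K2+K3)*K4)+K5) return) gives (-24*s^4 + 92*s^3 - 52*s^2 - 28*s + 12)/(48*s^4 - 164*s^3 + 171*s^2 + 30*s - 193)
The result of step 4 is T(s) in lowest terms. Its denominator has leading coefficient 48; dividing the denominator through by 48 makes it monic.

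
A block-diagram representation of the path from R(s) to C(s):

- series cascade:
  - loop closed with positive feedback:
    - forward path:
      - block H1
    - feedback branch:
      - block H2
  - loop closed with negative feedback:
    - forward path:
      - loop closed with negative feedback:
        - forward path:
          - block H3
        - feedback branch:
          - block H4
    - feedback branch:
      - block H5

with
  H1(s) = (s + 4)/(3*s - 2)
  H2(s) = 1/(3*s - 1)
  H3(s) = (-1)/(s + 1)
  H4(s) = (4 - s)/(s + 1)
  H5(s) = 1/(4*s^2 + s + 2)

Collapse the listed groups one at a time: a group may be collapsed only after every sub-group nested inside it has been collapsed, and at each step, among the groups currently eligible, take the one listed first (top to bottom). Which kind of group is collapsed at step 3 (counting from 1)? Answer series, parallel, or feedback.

(1) feedback reduction of H1, H2
(2) collapse the loop (H3 forward, H4 return)
(3) feedback reduction of [H3/(1+H3*H4)], H5
(4) reduce the series chain [H1/(1-H1*H2)], [[H3/(1+H3*H4)]/(1+[H3/(1+H3*H4)]*H5)]
At step 3 the group reduced is feedback.

Hence the answer: feedback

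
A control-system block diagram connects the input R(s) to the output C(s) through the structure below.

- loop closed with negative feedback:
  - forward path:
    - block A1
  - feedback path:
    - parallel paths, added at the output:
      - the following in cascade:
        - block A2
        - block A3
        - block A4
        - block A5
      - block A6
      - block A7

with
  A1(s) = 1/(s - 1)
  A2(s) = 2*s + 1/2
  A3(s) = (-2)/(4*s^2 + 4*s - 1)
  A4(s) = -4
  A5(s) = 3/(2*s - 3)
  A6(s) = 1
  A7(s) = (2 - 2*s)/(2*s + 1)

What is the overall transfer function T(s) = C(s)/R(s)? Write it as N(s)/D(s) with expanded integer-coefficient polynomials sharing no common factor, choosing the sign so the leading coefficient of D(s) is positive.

Step 1: multiply A2, A3, A4, A5 (series) -> (48*s + 12)/(8*s^3 - 4*s^2 - 14*s + 3)
Step 2: combine (A2*A3*A4*A5), A6, A7 in parallel -> (24*s^3 + 84*s^2 + 30*s + 21)/(16*s^4 - 32*s^2 - 8*s + 3)
Step 3: apply the feedback formula to A1, ((A2*A3*A4*A5)+A6+A7), which is the overall transfer function T(s) = C(s)/R(s) in lowest terms

Therefore the answer is (16*s^4 - 32*s^2 - 8*s + 3)/(16*s^5 - 16*s^4 - 8*s^3 + 108*s^2 + 41*s + 18).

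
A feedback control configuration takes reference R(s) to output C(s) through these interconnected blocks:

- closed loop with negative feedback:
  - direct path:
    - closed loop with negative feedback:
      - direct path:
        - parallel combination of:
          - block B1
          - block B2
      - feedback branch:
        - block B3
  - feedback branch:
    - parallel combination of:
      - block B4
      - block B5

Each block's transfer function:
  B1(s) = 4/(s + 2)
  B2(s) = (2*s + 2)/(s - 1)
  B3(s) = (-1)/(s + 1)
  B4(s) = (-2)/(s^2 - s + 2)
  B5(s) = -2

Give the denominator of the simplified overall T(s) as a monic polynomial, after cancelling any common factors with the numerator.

The answer is s^5 + 7*s^4 + 17*s^3/3 + 43*s^2/3 + 80*s/3 + 4/3.

Reasoning:
Step 1 - reduce the parallel group B1, B2: (2*s^2 + 10*s)/(s^2 + s - 2)
Step 2 - close the feedback loop around (B1+B2), B3: (2*s^3 + 12*s^2 + 10*s)/(s^3 - 11*s - 2)
Step 3 - reduce the parallel group B4, B5: (-2*s^2 + 2*s - 6)/(s^2 - s + 2)
Step 4 - apply the feedback formula to [(B1+B2)/(1+(B1+B2)*B3)], (B4+B5): (-2*s^5 - 10*s^4 - 2*s^3 - 14*s^2 - 20*s)/(3*s^5 + 21*s^4 + 17*s^3 + 43*s^2 + 80*s + 4)
That last expression is T(s), already simplified. Scaling its denominator by 1/3 (the reciprocal of the leading coefficient) yields the monic denominator.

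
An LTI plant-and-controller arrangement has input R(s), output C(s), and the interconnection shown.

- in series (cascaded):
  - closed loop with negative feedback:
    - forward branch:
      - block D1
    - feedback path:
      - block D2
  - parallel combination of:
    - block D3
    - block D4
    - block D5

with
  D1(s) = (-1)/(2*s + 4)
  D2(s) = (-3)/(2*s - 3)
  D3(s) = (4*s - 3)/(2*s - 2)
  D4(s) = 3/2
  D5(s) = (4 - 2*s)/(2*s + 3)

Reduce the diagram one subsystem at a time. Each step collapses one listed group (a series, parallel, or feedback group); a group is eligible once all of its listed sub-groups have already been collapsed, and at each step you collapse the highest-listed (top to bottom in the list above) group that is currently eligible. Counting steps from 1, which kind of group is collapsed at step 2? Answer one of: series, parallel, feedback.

Step 1: collapse the loop (D1 forward, D2 return)
Step 2: reduce the parallel group D3, D4, D5
Step 3: series reduction of [D1/(1+D1*D2)], (D3+D4+D5)
Step 2: parallel.

Hence the answer: parallel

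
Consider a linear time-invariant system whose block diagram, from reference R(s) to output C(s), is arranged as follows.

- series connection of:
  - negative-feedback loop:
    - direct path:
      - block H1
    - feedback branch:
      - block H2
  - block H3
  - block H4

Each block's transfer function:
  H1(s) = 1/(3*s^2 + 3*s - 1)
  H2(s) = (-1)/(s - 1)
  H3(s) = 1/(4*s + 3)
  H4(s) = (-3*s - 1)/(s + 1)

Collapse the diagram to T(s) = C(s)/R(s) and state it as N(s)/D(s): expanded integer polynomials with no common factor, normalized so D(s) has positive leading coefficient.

The answer is (-3*s^2 + 2*s + 1)/(12*s^5 + 21*s^4 - 7*s^3 - 28*s^2 - 12*s).

Reasoning:
(1) reduce the feedback loop with forward H1 and return H2 = (s - 1)/(3*s^3 - 4*s)
(2) reduce the series chain [H1/(1+H1*H2)], H3, H4, giving the overall T(s)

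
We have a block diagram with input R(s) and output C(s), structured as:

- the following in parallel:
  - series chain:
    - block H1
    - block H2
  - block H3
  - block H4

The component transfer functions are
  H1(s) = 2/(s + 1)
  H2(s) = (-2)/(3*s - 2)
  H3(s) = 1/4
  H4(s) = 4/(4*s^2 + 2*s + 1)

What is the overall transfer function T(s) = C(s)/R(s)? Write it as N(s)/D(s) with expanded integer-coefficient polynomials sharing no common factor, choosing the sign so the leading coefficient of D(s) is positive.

Answer: (12*s^4 + 10*s^3 - 19*s^2 - 19*s - 50)/(48*s^4 + 40*s^3 - 12*s^2 - 12*s - 8)

Working:
Step 1. combine H1, H2 in series = (-4)/(3*s^2 + s - 2)
Step 2. sum the parallel branches (H1*H2), H3, H4: this yields T(s), and no further normalization is needed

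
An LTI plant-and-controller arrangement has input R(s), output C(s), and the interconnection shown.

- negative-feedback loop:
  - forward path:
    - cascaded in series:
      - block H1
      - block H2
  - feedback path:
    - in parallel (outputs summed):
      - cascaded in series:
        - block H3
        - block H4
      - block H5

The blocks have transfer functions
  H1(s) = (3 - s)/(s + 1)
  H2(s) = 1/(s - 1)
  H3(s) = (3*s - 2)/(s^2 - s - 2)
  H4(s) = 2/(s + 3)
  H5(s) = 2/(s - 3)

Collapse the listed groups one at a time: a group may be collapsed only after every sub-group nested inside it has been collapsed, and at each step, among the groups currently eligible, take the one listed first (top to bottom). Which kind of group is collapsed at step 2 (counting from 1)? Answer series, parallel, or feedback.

Step 1: reduce the series chain H1, H2
Step 2: multiply H3, H4 (series)
Step 3: reduce the parallel group (H3*H4), H5
Step 4: close the feedback loop around (H1*H2), ((H3*H4)+H5)
Step 2 collapses a series group.

Final answer: series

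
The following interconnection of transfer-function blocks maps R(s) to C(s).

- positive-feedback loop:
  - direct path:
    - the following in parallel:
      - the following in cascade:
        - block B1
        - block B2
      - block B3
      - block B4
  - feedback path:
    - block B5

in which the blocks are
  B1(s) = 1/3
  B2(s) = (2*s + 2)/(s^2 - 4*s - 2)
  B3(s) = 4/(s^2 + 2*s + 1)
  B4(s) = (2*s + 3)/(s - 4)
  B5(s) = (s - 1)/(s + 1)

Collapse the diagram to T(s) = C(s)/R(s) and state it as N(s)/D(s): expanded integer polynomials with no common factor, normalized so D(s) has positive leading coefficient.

First reduce the diagram to T(s).

Step 1: combine B1, B2 in series, giving (2*s + 2)/(3*s^2 - 12*s - 6)
Step 2: reduce the parallel group (B1*B2), B3, B4, giving (6*s^5 - s^4 - 62*s^3 - 243*s^2 + 62*s + 70)/(3*s^5 - 18*s^4 - 3*s^3 + 84*s^2 + 90*s + 24)
Step 3: apply the feedback formula to ((B1*B2)+B3+B4), B5; the result is T(s) itself (integer coefficients, no common factor, positive leading denominator coefficient)

Answer: (-6*s^6 - 5*s^5 + 63*s^4 + 305*s^3 + 181*s^2 - 132*s - 70)/(3*s^6 + 8*s^5 - 40*s^4 - 262*s^3 + 131*s^2 - 106*s - 94)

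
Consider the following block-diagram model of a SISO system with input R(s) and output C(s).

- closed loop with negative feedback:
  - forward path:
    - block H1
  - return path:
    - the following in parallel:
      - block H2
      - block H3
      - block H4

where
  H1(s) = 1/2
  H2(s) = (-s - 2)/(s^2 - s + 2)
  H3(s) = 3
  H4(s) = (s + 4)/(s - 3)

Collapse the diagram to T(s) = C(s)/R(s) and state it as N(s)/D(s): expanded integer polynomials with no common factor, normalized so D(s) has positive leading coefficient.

The answer is (s^3 - 4*s^2 + 5*s - 6)/(6*s^3 - 18*s^2 + 24*s - 16).

Reasoning:
Step 1: sum the parallel branches H2, H3, H4 gives (4*s^3 - 10*s^2 + 14*s - 4)/(s^3 - 4*s^2 + 5*s - 6)
Step 2: feedback reduction of H1, (H2+H3+H4): this yields T(s), and no further normalization is needed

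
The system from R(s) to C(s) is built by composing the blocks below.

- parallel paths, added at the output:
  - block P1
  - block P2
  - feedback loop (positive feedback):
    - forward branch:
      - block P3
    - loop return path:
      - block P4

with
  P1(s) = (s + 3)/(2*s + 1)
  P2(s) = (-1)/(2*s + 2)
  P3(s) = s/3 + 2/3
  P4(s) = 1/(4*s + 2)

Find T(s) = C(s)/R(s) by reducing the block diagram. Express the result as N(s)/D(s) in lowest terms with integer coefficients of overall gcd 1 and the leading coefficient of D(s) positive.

First reduce the diagram to T(s).

(1) reduce the feedback loop with forward P3 and return P4, giving (4*s^2 + 10*s + 4)/(11*s + 4)
(2) reduce the parallel group P1, P2, [P3/(1-P3*P4)], which is the overall transfer function T(s) = C(s)/R(s) in lowest terms

Answer: (16*s^4 + 86*s^3 + 158*s^2 + 123*s + 28)/(44*s^3 + 82*s^2 + 46*s + 8)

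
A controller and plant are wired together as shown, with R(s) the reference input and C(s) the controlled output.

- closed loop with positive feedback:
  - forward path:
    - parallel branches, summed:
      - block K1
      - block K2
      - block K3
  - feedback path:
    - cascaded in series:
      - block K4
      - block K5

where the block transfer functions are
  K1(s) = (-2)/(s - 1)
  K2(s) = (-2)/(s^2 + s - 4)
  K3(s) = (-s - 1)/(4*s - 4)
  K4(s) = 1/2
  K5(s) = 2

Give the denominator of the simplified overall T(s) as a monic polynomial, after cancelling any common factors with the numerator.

Answer: s^3 + 2*s^2 - 7*s/5 - 28/5

Working:
1. add K1, K2, K3 (parallel) gives (-s^3 - 10*s^2 - 13*s + 44)/(4*s^3 - 20*s + 16)
2. cascade K4, K5 gives 1
3. apply the feedback formula to (K1+K2+K3), (K4*K5) gives (-s^3 - 10*s^2 - 13*s + 44)/(5*s^3 + 10*s^2 - 7*s - 28)
The result of step 3 is T(s) in lowest terms. Its denominator has leading coefficient 5; dividing the denominator through by 5 makes it monic.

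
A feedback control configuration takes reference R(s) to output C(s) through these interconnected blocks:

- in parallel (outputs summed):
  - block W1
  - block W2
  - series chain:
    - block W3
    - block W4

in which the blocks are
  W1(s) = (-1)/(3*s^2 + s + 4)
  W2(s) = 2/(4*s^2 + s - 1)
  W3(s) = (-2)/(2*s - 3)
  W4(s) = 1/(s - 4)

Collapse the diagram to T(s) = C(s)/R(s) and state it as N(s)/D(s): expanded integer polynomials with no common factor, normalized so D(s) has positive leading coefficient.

(1) cascade W3, W4; result (-2)/(2*s^2 - 11*s + 12)
(2) parallel reduction of W1, W2, (W3*W4), giving the overall T(s)

Therefore the answer is (-20*s^4 - 34*s^3 + 3*s^2 - 93*s + 116)/(24*s^6 - 118*s^5 + 95*s^4 - 64*s^3 + 127*s^2 + 80*s - 48).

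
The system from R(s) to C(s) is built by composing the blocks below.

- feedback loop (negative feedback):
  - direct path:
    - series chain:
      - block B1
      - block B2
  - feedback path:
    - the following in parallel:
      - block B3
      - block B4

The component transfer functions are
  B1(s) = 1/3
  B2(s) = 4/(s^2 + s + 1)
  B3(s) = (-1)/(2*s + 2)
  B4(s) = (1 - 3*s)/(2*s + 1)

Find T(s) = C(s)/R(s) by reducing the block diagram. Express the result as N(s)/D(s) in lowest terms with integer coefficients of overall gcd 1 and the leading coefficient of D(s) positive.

Reducing step by step:

Step 1: cascade B1, B2 gives 4/(3*s^2 + 3*s + 3)
Step 2: combine B3, B4 in parallel gives (-6*s^2 - 6*s + 1)/(4*s^2 + 6*s + 2)
Step 3: collapse the loop ((B1*B2) forward, (B3+B4) return): this yields T(s), and no further normalization is needed

Answer: (8*s^2 + 12*s + 4)/(6*s^4 + 15*s^3 + 6*s^2 + 5)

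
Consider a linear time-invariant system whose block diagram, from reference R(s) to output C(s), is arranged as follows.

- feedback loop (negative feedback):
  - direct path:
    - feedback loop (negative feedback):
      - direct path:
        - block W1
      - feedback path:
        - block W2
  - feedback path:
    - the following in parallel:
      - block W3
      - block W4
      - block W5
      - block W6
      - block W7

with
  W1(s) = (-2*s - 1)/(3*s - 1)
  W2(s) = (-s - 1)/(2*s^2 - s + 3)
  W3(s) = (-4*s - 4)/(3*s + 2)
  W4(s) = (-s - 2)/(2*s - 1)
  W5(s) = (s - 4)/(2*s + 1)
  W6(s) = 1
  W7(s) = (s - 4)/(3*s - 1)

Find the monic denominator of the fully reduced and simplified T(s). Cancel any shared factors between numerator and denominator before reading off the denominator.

Step 1. apply the feedback formula to W1, W2 = (-4*s^3 - 5*s - 3)/(6*s^3 - 3*s^2 + 13*s - 2)
Step 2. add W3, W4, W5, W6, W7 (parallel) = (-186*s^3 - 48*s^2 + 49*s + 2)/(36*s^4 + 12*s^3 - 17*s^2 - 3*s + 2)
Step 3. apply the feedback formula to [W1/(1+W1*W2)], (W3+W4+W5+W6+W7) = (-72*s^6 + 12*s^5 - 62*s^4 - 47*s^3 + 44*s^2 + 11*s - 6)/(108*s^6 + 300*s^5 + 111*s^4 + 370*s^3 + 98*s^2 - 105*s - 10)
The result of step 3 is T(s) in lowest terms. Its denominator has leading coefficient 108; dividing the denominator through by 108 makes it monic.

Final answer: s^6 + 25*s^5/9 + 37*s^4/36 + 185*s^3/54 + 49*s^2/54 - 35*s/36 - 5/54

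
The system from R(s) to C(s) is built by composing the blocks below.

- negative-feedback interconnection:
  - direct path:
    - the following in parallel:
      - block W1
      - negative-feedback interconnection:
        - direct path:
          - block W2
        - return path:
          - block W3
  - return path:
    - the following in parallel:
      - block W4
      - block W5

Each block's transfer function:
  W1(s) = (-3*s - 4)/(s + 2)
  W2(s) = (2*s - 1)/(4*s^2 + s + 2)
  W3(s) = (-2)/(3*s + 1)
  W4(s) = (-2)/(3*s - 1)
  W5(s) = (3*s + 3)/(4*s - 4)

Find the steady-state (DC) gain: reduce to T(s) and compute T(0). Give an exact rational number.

Answer: 36/29

Working:
1. close the feedback loop around W2, W3 -> (6*s^2 - s - 1)/(12*s^3 + 7*s^2 + 3*s + 4)
2. sum the parallel branches W1, [W2/(1+W2*W3)] -> (-36*s^4 - 63*s^3 - 26*s^2 - 27*s - 18)/(12*s^4 + 31*s^3 + 17*s^2 + 10*s + 8)
3. parallel reduction of W4, W5 -> (9*s^2 - 2*s + 5)/(12*s^2 - 16*s + 4)
4. apply the feedback formula to (W1+[W2/(1+W2*W3)]), (W4+W5) -> (432*s^6 + 180*s^5 - 552*s^4 + 160*s^3 - 112*s^2 - 180*s + 72)/(180*s^6 + 315*s^5 + 532*s^4 + 534*s^3 + 234*s^2 + 187*s + 58)
The step-4 result is T(s). Setting s = 0: T(0) = 72/58 = 36/29.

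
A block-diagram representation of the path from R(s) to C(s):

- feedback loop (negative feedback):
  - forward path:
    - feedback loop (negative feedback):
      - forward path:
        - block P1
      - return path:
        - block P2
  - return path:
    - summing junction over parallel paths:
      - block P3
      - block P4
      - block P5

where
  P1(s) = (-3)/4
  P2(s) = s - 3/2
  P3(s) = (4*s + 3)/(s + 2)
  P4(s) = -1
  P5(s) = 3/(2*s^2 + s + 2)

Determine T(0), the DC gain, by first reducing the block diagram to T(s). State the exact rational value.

Reducing step by step:

Step 1: close the feedback loop around P1, P2 = 6/(6*s - 17)
Step 2: combine P3, P4, P5 in parallel = (6*s^3 + 5*s^2 + 10*s + 8)/(2*s^3 + 5*s^2 + 4*s + 4)
Step 3: close the feedback loop around [P1/(1+P1*P2)], (P3+P4+P5) = (12*s^3 + 30*s^2 + 24*s + 24)/(12*s^4 + 32*s^3 - 31*s^2 + 16*s - 20)
That last expression is T(s); at s = 0 only the constant terms survive, so T(0) = 24/(-20) = -6/5.

Answer: -6/5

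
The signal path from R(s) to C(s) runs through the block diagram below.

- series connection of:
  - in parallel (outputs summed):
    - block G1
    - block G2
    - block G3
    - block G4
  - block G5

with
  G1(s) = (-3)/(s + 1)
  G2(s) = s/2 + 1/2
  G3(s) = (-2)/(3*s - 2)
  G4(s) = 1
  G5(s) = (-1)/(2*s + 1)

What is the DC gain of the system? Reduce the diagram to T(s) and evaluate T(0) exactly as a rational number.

Step 1 - combine G1, G2, G3, G4 in parallel: (3*s^3 + 10*s^2 - 21*s + 2)/(6*s^2 + 2*s - 4)
Step 2 - series reduction of (G1+G2+G3+G4), G5: (-3*s^3 - 10*s^2 + 21*s - 2)/(12*s^3 + 10*s^2 - 6*s - 4)
Evaluating the step-2 result (the overall T(s)) at s = 0 gives T(0) = -2/(-4) = 1/2.

Answer: 1/2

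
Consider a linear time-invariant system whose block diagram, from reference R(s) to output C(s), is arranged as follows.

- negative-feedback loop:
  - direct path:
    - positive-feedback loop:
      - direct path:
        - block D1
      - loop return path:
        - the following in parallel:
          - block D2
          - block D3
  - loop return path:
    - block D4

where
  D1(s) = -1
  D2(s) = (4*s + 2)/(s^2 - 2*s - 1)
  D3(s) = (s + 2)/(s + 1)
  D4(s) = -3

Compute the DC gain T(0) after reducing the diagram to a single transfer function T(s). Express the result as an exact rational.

The answer is -1/4.

Reasoning:
[1] reduce the parallel group D2, D3 gives (s^3 + 4*s^2 + s)/(s^3 - s^2 - 3*s - 1)
[2] collapse the loop (D1 forward, (D2+D3) return) gives (-s^3 + s^2 + 3*s + 1)/(2*s^3 + 3*s^2 - 2*s - 1)
[3] close the feedback loop around [D1/(1-D1*(D2+D3))], D4 gives (-s^3 + s^2 + 3*s + 1)/(5*s^3 - 11*s - 4)
Step 3 gives the overall T(s). Then T(0) = 1/(-4) = -1/4.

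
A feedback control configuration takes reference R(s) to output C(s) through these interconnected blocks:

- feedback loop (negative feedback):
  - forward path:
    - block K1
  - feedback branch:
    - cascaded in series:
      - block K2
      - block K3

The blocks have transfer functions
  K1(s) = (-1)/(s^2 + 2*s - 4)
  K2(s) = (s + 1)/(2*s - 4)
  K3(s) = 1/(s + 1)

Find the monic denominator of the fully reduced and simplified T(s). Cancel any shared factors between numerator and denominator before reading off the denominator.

Step 1. multiply K2, K3 (series) = 1/(2*s - 4)
Step 2. collapse the loop (K1 forward, (K2*K3) return) = (4 - 2*s)/(2*s^3 - 16*s + 15)
Step 2 gives the fully reduced T(s), with no common factor left to cancel. The denominator's leading coefficient is 2, so divide each of its coefficients by 2 to get the monic form.

Therefore the answer is s^3 - 8*s + 15/2.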